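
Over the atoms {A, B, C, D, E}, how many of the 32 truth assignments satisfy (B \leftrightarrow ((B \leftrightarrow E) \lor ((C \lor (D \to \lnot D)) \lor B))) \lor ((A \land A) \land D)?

21

Initial set: {((B \leftrightarrow ((B \leftrightarrow E) \lor ((C \lor (D \to \lnot D)) \lor B))) \lor ((A \land A) \land D))}.
((B \leftrightarrow ((B \leftrightarrow E) \lor ((C \lor (D \to \lnot D)) \lor B))) \lor ((A \land A) \land D)): β-rule — branch into (B \leftrightarrow ((B \leftrightarrow E) \lor ((C \lor (D \to \lnot D)) \lor B)))  //  ((A \land A) \land D).
  branch 1 (add (B \leftrightarrow ((B \leftrightarrow E) \lor ((C \lor (D \to \lnot D)) \lor B)))):
    (B \leftrightarrow ((B \leftrightarrow E) \lor ((C \lor (D \to \lnot D)) \lor B))): β-rule — branch into B, ((B \leftrightarrow E) \lor ((C \lor (D \to \lnot D)) \lor B))  //  \lnot B, \lnot ((B \leftrightarrow E) \lor ((C \lor (D \to \lnot D)) \lor B)).
      branch 1.1 (add B, ((B \leftrightarrow E) \lor ((C \lor (D \to \lnot D)) \lor B))):
        ((B \leftrightarrow E) \lor ((C \lor (D \to \lnot D)) \lor B)): β-rule — branch into (B \leftrightarrow E)  //  ((C \lor (D \to \lnot D)) \lor B).
          branch 1.1.1 (add (B \leftrightarrow E)):
            (B \leftrightarrow E): β-rule — branch into B, E  //  \lnot B, \lnot E.
              branch 1.1.1.1 (add B, E):
                ○ open, literals {B=1, E=1}.
              branch 1.1.1.2 (add \lnot B, \lnot E):
                × closes — contains both B and \lnot B.
          branch 1.1.2 (add ((C \lor (D \to \lnot D)) \lor B)):
            ((C \lor (D \to \lnot D)) \lor B): β-rule — branch into (C \lor (D \to \lnot D))  //  B.
              branch 1.1.2.1 (add (C \lor (D \to \lnot D))):
                (C \lor (D \to \lnot D)): β-rule — branch into C  //  (D \to \lnot D).
                  branch 1.1.2.1.1 (add C):
                    ○ open, literals {B=1, C=1}.
                  branch 1.1.2.1.2 (add (D \to \lnot D)):
                    (D \to \lnot D): β-rule — branch into \lnot D  //  \lnot D.
                      branch 1.1.2.1.2.1 (add \lnot D):
                        ○ open, literals {B=1, D=0}.
                      branch 1.1.2.1.2.2 (add \lnot D):
                        ○ open, literals {B=1, D=0}.
              branch 1.1.2.2 (add B):
                ○ open, literals {B=1}.
      branch 1.2 (add \lnot B, \lnot ((B \leftrightarrow E) \lor ((C \lor (D \to \lnot D)) \lor B))):
        \lnot ((B \leftrightarrow E) \lor ((C \lor (D \to \lnot D)) \lor B)): α-rule — add \lnot (B \leftrightarrow E), \lnot ((C \lor (D \to \lnot D)) \lor B).
        \lnot ((C \lor (D \to \lnot D)) \lor B): α-rule — add \lnot (C \lor (D \to \lnot D)), \lnot B.
        \lnot (C \lor (D \to \lnot D)): α-rule — add \lnot C, \lnot (D \to \lnot D).
        \lnot (D \to \lnot D): α-rule — add D, \lnot \lnot D.
        \lnot (B \leftrightarrow E): β-rule — branch into B, \lnot E  //  \lnot B, E.
          branch 1.2.1 (add B, \lnot E):
            × closes — contains both B and \lnot B.
          branch 1.2.2 (add \lnot B, E):
            ○ open, literals {B=0, C=0, D=1, E=1}.
  branch 2 (add ((A \land A) \land D)):
    ((A \land A) \land D): α-rule — add (A \land A), D.
    (A \land A): α-rule — add A, A.
    ○ open, literals {A=1, D=1}.
2 branches closed, 7 open.
Each open branch fixes some atoms; the unmentioned ones are free. Counting distinct full assignments: branch {B=1, E=1} (A, C, D) contributes 8 new; branch {B=1, C=1} (A, D, E) contributes 4 new; branch {B=1, D=0} (A, C, E) contributes 2 new; branch {B=1, D=0} (A, C, E) contributes 0 new; branch {B=1} (A, C, D, E) contributes 2 new; branch {B=0, C=0, D=1, E=1} (A) contributes 2 new; branch {A=1, D=1} (B, C, E) contributes 3 new. Total: 21.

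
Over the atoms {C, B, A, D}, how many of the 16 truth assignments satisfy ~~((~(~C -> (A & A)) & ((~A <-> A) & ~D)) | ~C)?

Initial set: {T ~~((~(~C -> (A & A)) & ((~A <-> A) & ~D)) | ~C)}.
T ~~((~(~C -> (A & A)) & ((~A <-> A) & ~D)) | ~C): drop double negation, giving T ((~(~C -> (A & A)) & ((~A <-> A) & ~D)) | ~C).
T ((~(~C -> (A & A)) & ((~A <-> A) & ~D)) | ~C): β-rule — branch into T (~(~C -> (A & A)) & ((~A <-> A) & ~D))  //  T ~C.
  branch 1 (add T (~(~C -> (A & A)) & ((~A <-> A) & ~D))):
    T (~(~C -> (A & A)) & ((~A <-> A) & ~D)): α-rule — add T ~(~C -> (A & A)), T ((~A <-> A) & ~D).
    T ~(~C -> (A & A)): α-rule — add T ~C, F (A & A).
    T ((~A <-> A) & ~D): α-rule — add T (~A <-> A), T ~D.
    F (A & A): β-rule — branch into F A  //  F A.
      branch 1.1 (add F A):
        T (~A <-> A): β-rule — branch into T ~A, T A  //  F ~A, F A.
          branch 1.1.1 (add T ~A, T A):
            × closes — contains both A and ~A.
          branch 1.1.2 (add F ~A, F A):
            × closes — contains both A and ~A.
      branch 1.2 (add F A):
        T (~A <-> A): β-rule — branch into T ~A, T A  //  F ~A, F A.
          branch 1.2.1 (add T ~A, T A):
            × closes — contains both A and ~A.
          branch 1.2.2 (add F ~A, F A):
            × closes — contains both A and ~A.
  branch 2 (add T ~C):
    ○ open, literals {C=0}.
4 branches closed, 1 open.
Each open branch fixes some atoms; the unmentioned ones are free. Counting distinct full assignments: branch {C=0} (B, A, D) contributes 8 new. Total: 8.

8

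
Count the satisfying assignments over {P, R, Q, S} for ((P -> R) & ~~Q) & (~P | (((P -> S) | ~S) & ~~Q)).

6

Initial set: {(((P -> R) & ~~Q) & (~P | (((P -> S) | ~S) & ~~Q)))}.
(((P -> R) & ~~Q) & (~P | (((P -> S) | ~S) & ~~Q))): α-rule — add ((P -> R) & ~~Q), (~P | (((P -> S) | ~S) & ~~Q)).
((P -> R) & ~~Q): α-rule — add (P -> R), ~~Q.
~~Q: drop double negation, giving Q.
(~P | (((P -> S) | ~S) & ~~Q)): β-rule — branch into ~P  //  (((P -> S) | ~S) & ~~Q).
  branch 1 (add ~P):
    (P -> R): β-rule — branch into ~P  //  R.
      branch 1.1 (add ~P):
        ○ open, literals {P=F, Q=T}.
      branch 1.2 (add R):
        ○ open, literals {P=F, Q=T, R=T}.
  branch 2 (add (((P -> S) | ~S) & ~~Q)):
    (((P -> S) | ~S) & ~~Q): α-rule — add ((P -> S) | ~S), ~~Q.
    ~~Q: drop double negation, giving Q.
    (P -> R): β-rule — branch into ~P  //  R.
      branch 2.1 (add ~P):
        ((P -> S) | ~S): β-rule — branch into (P -> S)  //  ~S.
          branch 2.1.1 (add (P -> S)):
            (P -> S): β-rule — branch into ~P  //  S.
              branch 2.1.1.1 (add ~P):
                ○ open, literals {P=F, Q=T}.
              branch 2.1.1.2 (add S):
                ○ open, literals {P=F, Q=T, S=T}.
          branch 2.1.2 (add ~S):
            ○ open, literals {P=F, Q=T, S=F}.
      branch 2.2 (add R):
        ((P -> S) | ~S): β-rule — branch into (P -> S)  //  ~S.
          branch 2.2.1 (add (P -> S)):
            (P -> S): β-rule — branch into ~P  //  S.
              branch 2.2.1.1 (add ~P):
                ○ open, literals {P=F, Q=T, R=T}.
              branch 2.2.1.2 (add S):
                ○ open, literals {Q=T, R=T, S=T}.
          branch 2.2.2 (add ~S):
            ○ open, literals {Q=T, R=T, S=F}.
0 branches closed, 8 open.
Each open branch fixes some atoms; the unmentioned ones are free. Counting distinct full assignments: branch {P=F, Q=T} (R, S) contributes 4 new; branch {P=F, Q=T, R=T} (S) contributes 0 new; branch {P=F, Q=T} (R, S) contributes 0 new; branch {P=F, Q=T, S=T} (R) contributes 0 new; branch {P=F, Q=T, S=F} (R) contributes 0 new; branch {P=F, Q=T, R=T} (S) contributes 0 new; branch {Q=T, R=T, S=T} (P) contributes 1 new; branch {Q=T, R=T, S=F} (P) contributes 1 new. Total: 6.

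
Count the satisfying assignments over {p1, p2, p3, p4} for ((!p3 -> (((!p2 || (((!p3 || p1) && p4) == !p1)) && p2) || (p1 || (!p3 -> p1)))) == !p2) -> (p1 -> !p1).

Initial set: {T (((!p3 -> (((!p2 || (((!p3 || p1) && p4) == !p1)) && p2) || (p1 || (!p3 -> p1)))) == !p2) -> (p1 -> !p1))}.
T (((!p3 -> (((!p2 || (((!p3 || p1) && p4) == !p1)) && p2) || (p1 || (!p3 -> p1)))) == !p2) -> (p1 -> !p1)): β-rule — branch into F ((!p3 -> (((!p2 || (((!p3 || p1) && p4) == !p1)) && p2) || (p1 || (!p3 -> p1)))) == !p2)  //  T (p1 -> !p1).
  branch 1 (add F ((!p3 -> (((!p2 || (((!p3 || p1) && p4) == !p1)) && p2) || (p1 || (!p3 -> p1)))) == !p2)):
    F ((!p3 -> (((!p2 || (((!p3 || p1) && p4) == !p1)) && p2) || (p1 || (!p3 -> p1)))) == !p2): β-rule — branch into T (!p3 -> (((!p2 || (((!p3 || p1) && p4) == !p1)) && p2) || (p1 || (!p3 -> p1)))), F !p2  //  F (!p3 -> (((!p2 || (((!p3 || p1) && p4) == !p1)) && p2) || (p1 || (!p3 -> p1)))), T !p2.
      branch 1.1 (add T (!p3 -> (((!p2 || (((!p3 || p1) && p4) == !p1)) && p2) || (p1 || (!p3 -> p1)))), F !p2):
        T (!p3 -> (((!p2 || (((!p3 || p1) && p4) == !p1)) && p2) || (p1 || (!p3 -> p1)))): β-rule — branch into F !p3  //  T (((!p2 || (((!p3 || p1) && p4) == !p1)) && p2) || (p1 || (!p3 -> p1))).
          branch 1.1.1 (add F !p3):
            ○ open, literals {p2=1, p3=1}.
          branch 1.1.2 (add T (((!p2 || (((!p3 || p1) && p4) == !p1)) && p2) || (p1 || (!p3 -> p1)))):
            T (((!p2 || (((!p3 || p1) && p4) == !p1)) && p2) || (p1 || (!p3 -> p1))): β-rule — branch into T ((!p2 || (((!p3 || p1) && p4) == !p1)) && p2)  //  T (p1 || (!p3 -> p1)).
              branch 1.1.2.1 (add T ((!p2 || (((!p3 || p1) && p4) == !p1)) && p2)):
                T ((!p2 || (((!p3 || p1) && p4) == !p1)) && p2): α-rule — add T (!p2 || (((!p3 || p1) && p4) == !p1)), T p2.
                T (!p2 || (((!p3 || p1) && p4) == !p1)): β-rule — branch into T !p2  //  T (((!p3 || p1) && p4) == !p1).
                  branch 1.1.2.1.1 (add T !p2):
                    × closes — contains both p2 and !p2.
                  branch 1.1.2.1.2 (add T (((!p3 || p1) && p4) == !p1)):
                    T (((!p3 || p1) && p4) == !p1): β-rule — branch into T ((!p3 || p1) && p4), T !p1  //  F ((!p3 || p1) && p4), F !p1.
                      branch 1.1.2.1.2.1 (add T ((!p3 || p1) && p4), T !p1):
                        T ((!p3 || p1) && p4): α-rule — add T (!p3 || p1), T p4.
                        T (!p3 || p1): β-rule — branch into T !p3  //  T p1.
                          branch 1.1.2.1.2.1.1 (add T !p3):
                            ○ open, literals {p1=0, p2=1, p3=0, p4=1}.
                          branch 1.1.2.1.2.1.2 (add T p1):
                            × closes — contains both p1 and !p1.
                      branch 1.1.2.1.2.2 (add F ((!p3 || p1) && p4), F !p1):
                        F ((!p3 || p1) && p4): β-rule — branch into F (!p3 || p1)  //  F p4.
                          branch 1.1.2.1.2.2.1 (add F (!p3 || p1)):
                            F (!p3 || p1): α-rule — add F !p3, F p1.
                            × closes — contains both p1 and !p1.
                          branch 1.1.2.1.2.2.2 (add F p4):
                            ○ open, literals {p1=1, p2=1, p4=0}.
              branch 1.1.2.2 (add T (p1 || (!p3 -> p1))):
                T (p1 || (!p3 -> p1)): β-rule — branch into T p1  //  T (!p3 -> p1).
                  branch 1.1.2.2.1 (add T p1):
                    ○ open, literals {p1=1, p2=1}.
                  branch 1.1.2.2.2 (add T (!p3 -> p1)):
                    T (!p3 -> p1): β-rule — branch into F !p3  //  T p1.
                      branch 1.1.2.2.2.1 (add F !p3):
                        ○ open, literals {p2=1, p3=1}.
                      branch 1.1.2.2.2.2 (add T p1):
                        ○ open, literals {p1=1, p2=1}.
      branch 1.2 (add F (!p3 -> (((!p2 || (((!p3 || p1) && p4) == !p1)) && p2) || (p1 || (!p3 -> p1)))), T !p2):
        F (!p3 -> (((!p2 || (((!p3 || p1) && p4) == !p1)) && p2) || (p1 || (!p3 -> p1)))): α-rule — add T !p3, F (((!p2 || (((!p3 || p1) && p4) == !p1)) && p2) || (p1 || (!p3 -> p1))).
        F (((!p2 || (((!p3 || p1) && p4) == !p1)) && p2) || (p1 || (!p3 -> p1))): α-rule — add F ((!p2 || (((!p3 || p1) && p4) == !p1)) && p2), F (p1 || (!p3 -> p1)).
        F (p1 || (!p3 -> p1)): α-rule — add F p1, F (!p3 -> p1).
        F (!p3 -> p1): α-rule — add T !p3, F p1.
        F ((!p2 || (((!p3 || p1) && p4) == !p1)) && p2): β-rule — branch into F (!p2 || (((!p3 || p1) && p4) == !p1))  //  F p2.
          branch 1.2.1 (add F (!p2 || (((!p3 || p1) && p4) == !p1))):
            F (!p2 || (((!p3 || p1) && p4) == !p1)): α-rule — add F !p2, F (((!p3 || p1) && p4) == !p1).
            × closes — contains both p2 and !p2.
          branch 1.2.2 (add F p2):
            ○ open, literals {p1=0, p2=0, p3=0}.
  branch 2 (add T (p1 -> !p1)):
    T (p1 -> !p1): β-rule — branch into F p1  //  T !p1.
      branch 2.1 (add F p1):
        ○ open, literals {p1=0}.
      branch 2.2 (add T !p1):
        ○ open, literals {p1=0}.
4 branches closed, 9 open.
Each open branch fixes some atoms; the unmentioned ones are free. Counting distinct full assignments: branch {p2=1, p3=1} (p1, p4) contributes 4 new; branch {p1=0, p2=1, p3=0, p4=1} (none free) contributes 1 new; branch {p1=1, p2=1, p4=0} (p3) contributes 1 new; branch {p1=1, p2=1} (p3, p4) contributes 1 new; branch {p2=1, p3=1} (p1, p4) contributes 0 new; branch {p1=1, p2=1} (p3, p4) contributes 0 new; branch {p1=0, p2=0, p3=0} (p4) contributes 2 new; branch {p1=0} (p2, p3, p4) contributes 3 new; branch {p1=0} (p2, p3, p4) contributes 0 new. Total: 12.

12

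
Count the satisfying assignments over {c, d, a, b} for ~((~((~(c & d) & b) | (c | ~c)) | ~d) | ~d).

8

Initial set: {~((~((~(c & d) & b) | (c | ~c)) | ~d) | ~d)}.
~((~((~(c & d) & b) | (c | ~c)) | ~d) | ~d): α-rule — add ~(~((~(c & d) & b) | (c | ~c)) | ~d), ~~d.
~(~((~(c & d) & b) | (c | ~c)) | ~d): α-rule — add ~~((~(c & d) & b) | (c | ~c)), ~~d.
~~((~(c & d) & b) | (c | ~c)): β-rule — branch into (~(c & d) & b)  //  (c | ~c).
  branch 1 (add (~(c & d) & b)):
    (~(c & d) & b): α-rule — add ~(c & d), b.
    ~(c & d): β-rule — branch into ~c  //  ~d.
      branch 1.1 (add ~c):
        ○ open, literals {b=true, c=false, d=true}.
      branch 1.2 (add ~d):
        × closes — contains both d and ~d.
  branch 2 (add (c | ~c)):
    (c | ~c): β-rule — branch into c  //  ~c.
      branch 2.1 (add c):
        ○ open, literals {c=true, d=true}.
      branch 2.2 (add ~c):
        ○ open, literals {c=false, d=true}.
1 branch closed, 3 open.
Each open branch fixes some atoms; the unmentioned ones are free. Counting distinct full assignments: branch {b=true, c=false, d=true} (a) contributes 2 new; branch {c=true, d=true} (a, b) contributes 4 new; branch {c=false, d=true} (a, b) contributes 2 new. Total: 8.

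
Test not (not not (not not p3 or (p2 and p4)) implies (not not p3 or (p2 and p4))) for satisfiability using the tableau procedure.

Unsatisfiable

Initial set: {not (not not (not not p3 or (p2 and p4)) implies (not not p3 or (p2 and p4)))}.
not (not not (not not p3 or (p2 and p4)) implies (not not p3 or (p2 and p4))): α-rule — add not not (not not p3 or (p2 and p4)), not (not not p3 or (p2 and p4)).
not not (not not p3 or (p2 and p4)): drop double negation, giving (not not p3 or (p2 and p4)).
not (not not p3 or (p2 and p4)): α-rule — add not not not p3, not (p2 and p4).
not not not p3: drop double negation, giving not p3.
(not not p3 or (p2 and p4)): β-rule — branch into not not p3  //  (p2 and p4).
  branch 1 (add not not p3):
    not not p3: drop double negation, giving p3.
    × closes — contains both p3 and not p3.
  branch 2 (add (p2 and p4)):
    (p2 and p4): α-rule — add p2, p4.
    not (p2 and p4): β-rule — branch into not p2  //  not p4.
      branch 2.1 (add not p2):
        × closes — contains both p2 and not p2.
      branch 2.2 (add not p4):
        × closes — contains both p4 and not p4.
All 3 branches close.
Every branch closed; the formula is unsatisfiable.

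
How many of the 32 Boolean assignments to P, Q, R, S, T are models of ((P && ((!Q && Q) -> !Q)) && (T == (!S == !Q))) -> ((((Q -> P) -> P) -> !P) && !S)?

Initial set: {(((P && ((!Q && Q) -> !Q)) && (T == (!S == !Q))) -> ((((Q -> P) -> P) -> !P) && !S))}.
(((P && ((!Q && Q) -> !Q)) && (T == (!S == !Q))) -> ((((Q -> P) -> P) -> !P) && !S)): β-rule — branch into !((P && ((!Q && Q) -> !Q)) && (T == (!S == !Q)))  //  ((((Q -> P) -> P) -> !P) && !S).
  branch 1 (add !((P && ((!Q && Q) -> !Q)) && (T == (!S == !Q)))):
    !((P && ((!Q && Q) -> !Q)) && (T == (!S == !Q))): β-rule — branch into !(P && ((!Q && Q) -> !Q))  //  !(T == (!S == !Q)).
      branch 1.1 (add !(P && ((!Q && Q) -> !Q))):
        !(P && ((!Q && Q) -> !Q)): β-rule — branch into !P  //  !((!Q && Q) -> !Q).
          branch 1.1.1 (add !P):
            ○ open, literals {P=F}.
          branch 1.1.2 (add !((!Q && Q) -> !Q)):
            !((!Q && Q) -> !Q): α-rule — add (!Q && Q), !!Q.
            (!Q && Q): α-rule — add !Q, Q.
            × closes — contains both Q and !Q.
      branch 1.2 (add !(T == (!S == !Q))):
        !(T == (!S == !Q)): β-rule — branch into T, !(!S == !Q)  //  !T, (!S == !Q).
          branch 1.2.1 (add T, !(!S == !Q)):
            !(!S == !Q): β-rule — branch into !S, !!Q  //  !!S, !Q.
              branch 1.2.1.1 (add !S, !!Q):
                ○ open, literals {Q=T, S=F, T=T}.
              branch 1.2.1.2 (add !!S, !Q):
                ○ open, literals {Q=F, S=T, T=T}.
          branch 1.2.2 (add !T, (!S == !Q)):
            (!S == !Q): β-rule — branch into !S, !Q  //  !!S, !!Q.
              branch 1.2.2.1 (add !S, !Q):
                ○ open, literals {Q=F, S=F, T=F}.
              branch 1.2.2.2 (add !!S, !!Q):
                ○ open, literals {Q=T, S=T, T=F}.
  branch 2 (add ((((Q -> P) -> P) -> !P) && !S)):
    ((((Q -> P) -> P) -> !P) && !S): α-rule — add (((Q -> P) -> P) -> !P), !S.
    (((Q -> P) -> P) -> !P): β-rule — branch into !((Q -> P) -> P)  //  !P.
      branch 2.1 (add !((Q -> P) -> P)):
        !((Q -> P) -> P): α-rule — add (Q -> P), !P.
        (Q -> P): β-rule — branch into !Q  //  P.
          branch 2.1.1 (add !Q):
            ○ open, literals {P=F, Q=F, S=F}.
          branch 2.1.2 (add P):
            × closes — contains both P and !P.
      branch 2.2 (add !P):
        ○ open, literals {P=F, S=F}.
2 branches closed, 7 open.
Each open branch fixes some atoms; the unmentioned ones are free. Counting distinct full assignments: branch {P=F} (Q, R, S, T) contributes 16 new; branch {Q=T, S=F, T=T} (P, R) contributes 2 new; branch {Q=F, S=T, T=T} (P, R) contributes 2 new; branch {Q=F, S=F, T=F} (P, R) contributes 2 new; branch {Q=T, S=T, T=F} (P, R) contributes 2 new; branch {P=F, Q=F, S=F} (R, T) contributes 0 new; branch {P=F, S=F} (Q, R, T) contributes 0 new. Total: 24.

24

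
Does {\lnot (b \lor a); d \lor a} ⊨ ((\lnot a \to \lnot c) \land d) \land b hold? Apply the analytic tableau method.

No

Initial set: {T \lnot (b \lor a); T (d \lor a); F (((\lnot a \to \lnot c) \land d) \land b)}.
T \lnot (b \lor a): α-rule — add F b, F a.
T (d \lor a): β-rule — branch into T d  //  T a.
  branch 1 (add T d):
    F (((\lnot a \to \lnot c) \land d) \land b): β-rule — branch into F ((\lnot a \to \lnot c) \land d)  //  F b.
      branch 1.1 (add F ((\lnot a \to \lnot c) \land d)):
        F ((\lnot a \to \lnot c) \land d): β-rule — branch into F (\lnot a \to \lnot c)  //  F d.
          branch 1.1.1 (add F (\lnot a \to \lnot c)):
            F (\lnot a \to \lnot c): α-rule — add T \lnot a, F \lnot c.
            ○ open, literals {a=F, b=F, c=T, d=T}.
          branch 1.1.2 (add F d):
            × closes — contains both d and \lnot d.
      branch 1.2 (add F b):
        ○ open, literals {a=F, b=F, d=T}.
  branch 2 (add T a):
    × closes — contains both a and \lnot a.
2 branches closed, 2 open.
An open branch gives a countermodel: a=F, b=F, c=T, d=T (unmentioned atoms arbitrary); the premises hold there but the conclusion fails.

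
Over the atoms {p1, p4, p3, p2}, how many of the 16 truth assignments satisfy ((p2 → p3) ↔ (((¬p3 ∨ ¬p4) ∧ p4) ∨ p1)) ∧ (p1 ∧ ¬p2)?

4

Initial set: {(((p2 → p3) ↔ (((¬p3 ∨ ¬p4) ∧ p4) ∨ p1)) ∧ (p1 ∧ ¬p2))}.
(((p2 → p3) ↔ (((¬p3 ∨ ¬p4) ∧ p4) ∨ p1)) ∧ (p1 ∧ ¬p2)): α-rule — add ((p2 → p3) ↔ (((¬p3 ∨ ¬p4) ∧ p4) ∨ p1)), (p1 ∧ ¬p2).
(p1 ∧ ¬p2): α-rule — add p1, ¬p2.
((p2 → p3) ↔ (((¬p3 ∨ ¬p4) ∧ p4) ∨ p1)): β-rule — branch into (p2 → p3), (((¬p3 ∨ ¬p4) ∧ p4) ∨ p1)  //  ¬(p2 → p3), ¬(((¬p3 ∨ ¬p4) ∧ p4) ∨ p1).
  branch 1 (add (p2 → p3), (((¬p3 ∨ ¬p4) ∧ p4) ∨ p1)):
    (p2 → p3): β-rule — branch into ¬p2  //  p3.
      branch 1.1 (add ¬p2):
        (((¬p3 ∨ ¬p4) ∧ p4) ∨ p1): β-rule — branch into ((¬p3 ∨ ¬p4) ∧ p4)  //  p1.
          branch 1.1.1 (add ((¬p3 ∨ ¬p4) ∧ p4)):
            ((¬p3 ∨ ¬p4) ∧ p4): α-rule — add (¬p3 ∨ ¬p4), p4.
            (¬p3 ∨ ¬p4): β-rule — branch into ¬p3  //  ¬p4.
              branch 1.1.1.1 (add ¬p3):
                ○ open, literals {p1=true, p2=false, p3=false, p4=true}.
              branch 1.1.1.2 (add ¬p4):
                × closes — contains both p4 and ¬p4.
          branch 1.1.2 (add p1):
            ○ open, literals {p1=true, p2=false}.
      branch 1.2 (add p3):
        (((¬p3 ∨ ¬p4) ∧ p4) ∨ p1): β-rule — branch into ((¬p3 ∨ ¬p4) ∧ p4)  //  p1.
          branch 1.2.1 (add ((¬p3 ∨ ¬p4) ∧ p4)):
            ((¬p3 ∨ ¬p4) ∧ p4): α-rule — add (¬p3 ∨ ¬p4), p4.
            (¬p3 ∨ ¬p4): β-rule — branch into ¬p3  //  ¬p4.
              branch 1.2.1.1 (add ¬p3):
                × closes — contains both p3 and ¬p3.
              branch 1.2.1.2 (add ¬p4):
                × closes — contains both p4 and ¬p4.
          branch 1.2.2 (add p1):
            ○ open, literals {p1=true, p2=false, p3=true}.
  branch 2 (add ¬(p2 → p3), ¬(((¬p3 ∨ ¬p4) ∧ p4) ∨ p1)):
    ¬(p2 → p3): α-rule — add p2, ¬p3.
    × closes — contains both p2 and ¬p2.
4 branches closed, 3 open.
Each open branch fixes some atoms; the unmentioned ones are free. Counting distinct full assignments: branch {p1=true, p2=false, p3=false, p4=true} (none free) contributes 1 new; branch {p1=true, p2=false} (p4, p3) contributes 3 new; branch {p1=true, p2=false, p3=true} (p4) contributes 0 new. Total: 4.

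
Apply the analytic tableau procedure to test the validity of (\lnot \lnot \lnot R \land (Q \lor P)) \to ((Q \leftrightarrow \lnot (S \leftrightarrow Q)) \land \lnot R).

Not valid

Assume the negation and expand:
Initial set: {\lnot ((\lnot \lnot \lnot R \land (Q \lor P)) \to ((Q \leftrightarrow \lnot (S \leftrightarrow Q)) \land \lnot R))}.
\lnot ((\lnot \lnot \lnot R \land (Q \lor P)) \to ((Q \leftrightarrow \lnot (S \leftrightarrow Q)) \land \lnot R)): α-rule — add (\lnot \lnot \lnot R \land (Q \lor P)), \lnot ((Q \leftrightarrow \lnot (S \leftrightarrow Q)) \land \lnot R).
(\lnot \lnot \lnot R \land (Q \lor P)): α-rule — add \lnot \lnot \lnot R, (Q \lor P).
\lnot \lnot \lnot R: drop double negation, giving \lnot R.
\lnot ((Q \leftrightarrow \lnot (S \leftrightarrow Q)) \land \lnot R): β-rule — branch into \lnot (Q \leftrightarrow \lnot (S \leftrightarrow Q))  //  \lnot \lnot R.
  branch 1 (add \lnot (Q \leftrightarrow \lnot (S \leftrightarrow Q))):
    (Q \lor P): β-rule — branch into Q  //  P.
      branch 1.1 (add Q):
        \lnot (Q \leftrightarrow \lnot (S \leftrightarrow Q)): β-rule — branch into Q, \lnot \lnot (S \leftrightarrow Q)  //  \lnot Q, \lnot (S \leftrightarrow Q).
          branch 1.1.1 (add Q, \lnot \lnot (S \leftrightarrow Q)):
            \lnot \lnot (S \leftrightarrow Q): β-rule — branch into S, Q  //  \lnot S, \lnot Q.
              branch 1.1.1.1 (add S, Q):
                ○ open, literals {Q=1, R=0, S=1}.
              branch 1.1.1.2 (add \lnot S, \lnot Q):
                × closes — contains both Q and \lnot Q.
          branch 1.1.2 (add \lnot Q, \lnot (S \leftrightarrow Q)):
            × closes — contains both Q and \lnot Q.
      branch 1.2 (add P):
        \lnot (Q \leftrightarrow \lnot (S \leftrightarrow Q)): β-rule — branch into Q, \lnot \lnot (S \leftrightarrow Q)  //  \lnot Q, \lnot (S \leftrightarrow Q).
          branch 1.2.1 (add Q, \lnot \lnot (S \leftrightarrow Q)):
            \lnot \lnot (S \leftrightarrow Q): β-rule — branch into S, Q  //  \lnot S, \lnot Q.
              branch 1.2.1.1 (add S, Q):
                ○ open, literals {P=1, Q=1, R=0, S=1}.
              branch 1.2.1.2 (add \lnot S, \lnot Q):
                × closes — contains both Q and \lnot Q.
          branch 1.2.2 (add \lnot Q, \lnot (S \leftrightarrow Q)):
            \lnot (S \leftrightarrow Q): β-rule — branch into S, \lnot Q  //  \lnot S, Q.
              branch 1.2.2.1 (add S, \lnot Q):
                ○ open, literals {P=1, Q=0, R=0, S=1}.
              branch 1.2.2.2 (add \lnot S, Q):
                × closes — contains both Q and \lnot Q.
  branch 2 (add \lnot \lnot R):
    × closes — contains both R and \lnot R.
5 branches closed, 3 open.
An open branch gives a countermodel: Q=1, R=0, S=1 (unmentioned atoms arbitrary); under it the original formula is false.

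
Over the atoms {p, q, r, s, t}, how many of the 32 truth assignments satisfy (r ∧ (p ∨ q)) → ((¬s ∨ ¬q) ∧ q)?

Initial set: {T ((r ∧ (p ∨ q)) → ((¬s ∨ ¬q) ∧ q))}.
T ((r ∧ (p ∨ q)) → ((¬s ∨ ¬q) ∧ q)): β-rule — branch into F (r ∧ (p ∨ q))  //  T ((¬s ∨ ¬q) ∧ q).
  branch 1 (add F (r ∧ (p ∨ q))):
    F (r ∧ (p ∨ q)): β-rule — branch into F r  //  F (p ∨ q).
      branch 1.1 (add F r):
        ○ open, literals {r=false}.
      branch 1.2 (add F (p ∨ q)):
        F (p ∨ q): α-rule — add F p, F q.
        ○ open, literals {p=false, q=false}.
  branch 2 (add T ((¬s ∨ ¬q) ∧ q)):
    T ((¬s ∨ ¬q) ∧ q): α-rule — add T (¬s ∨ ¬q), T q.
    T (¬s ∨ ¬q): β-rule — branch into T ¬s  //  T ¬q.
      branch 2.1 (add T ¬s):
        ○ open, literals {q=true, s=false}.
      branch 2.2 (add T ¬q):
        × closes — contains both q and ¬q.
1 branch closed, 3 open.
Each open branch fixes some atoms; the unmentioned ones are free. Counting distinct full assignments: branch {r=false} (p, q, s, t) contributes 16 new; branch {p=false, q=false} (r, s, t) contributes 4 new; branch {q=true, s=false} (p, r, t) contributes 4 new. Total: 24.

24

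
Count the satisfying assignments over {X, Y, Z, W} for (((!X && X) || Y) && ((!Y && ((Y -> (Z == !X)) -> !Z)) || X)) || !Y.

Initial set: {((((!X && X) || Y) && ((!Y && ((Y -> (Z == !X)) -> !Z)) || X)) || !Y)}.
((((!X && X) || Y) && ((!Y && ((Y -> (Z == !X)) -> !Z)) || X)) || !Y): β-rule — branch into (((!X && X) || Y) && ((!Y && ((Y -> (Z == !X)) -> !Z)) || X))  //  !Y.
  branch 1 (add (((!X && X) || Y) && ((!Y && ((Y -> (Z == !X)) -> !Z)) || X))):
    (((!X && X) || Y) && ((!Y && ((Y -> (Z == !X)) -> !Z)) || X)): α-rule — add ((!X && X) || Y), ((!Y && ((Y -> (Z == !X)) -> !Z)) || X).
    ((!X && X) || Y): β-rule — branch into (!X && X)  //  Y.
      branch 1.1 (add (!X && X)):
        (!X && X): α-rule — add !X, X.
        × closes — contains both X and !X.
      branch 1.2 (add Y):
        ((!Y && ((Y -> (Z == !X)) -> !Z)) || X): β-rule — branch into (!Y && ((Y -> (Z == !X)) -> !Z))  //  X.
          branch 1.2.1 (add (!Y && ((Y -> (Z == !X)) -> !Z))):
            (!Y && ((Y -> (Z == !X)) -> !Z)): α-rule — add !Y, ((Y -> (Z == !X)) -> !Z).
            × closes — contains both Y and !Y.
          branch 1.2.2 (add X):
            ○ open, literals {X=1, Y=1}.
  branch 2 (add !Y):
    ○ open, literals {Y=0}.
2 branches closed, 2 open.
Each open branch fixes some atoms; the unmentioned ones are free. Counting distinct full assignments: branch {X=1, Y=1} (Z, W) contributes 4 new; branch {Y=0} (X, Z, W) contributes 8 new. Total: 12.

12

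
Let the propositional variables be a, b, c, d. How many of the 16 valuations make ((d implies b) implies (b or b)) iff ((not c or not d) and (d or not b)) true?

4

Initial set: {(((d implies b) implies (b or b)) iff ((not c or not d) and (d or not b)))}.
(((d implies b) implies (b or b)) iff ((not c or not d) and (d or not b))): β-rule — branch into ((d implies b) implies (b or b)), ((not c or not d) and (d or not b))  //  not ((d implies b) implies (b or b)), not ((not c or not d) and (d or not b)).
  branch 1 (add ((d implies b) implies (b or b)), ((not c or not d) and (d or not b))):
    ((not c or not d) and (d or not b)): α-rule — add (not c or not d), (d or not b).
    ((d implies b) implies (b or b)): β-rule — branch into not (d implies b)  //  (b or b).
      branch 1.1 (add not (d implies b)):
        not (d implies b): α-rule — add d, not b.
        (not c or not d): β-rule — branch into not c  //  not d.
          branch 1.1.1 (add not c):
            (d or not b): β-rule — branch into d  //  not b.
              branch 1.1.1.1 (add d):
                ○ open, literals {b=F, c=F, d=T}.
              branch 1.1.1.2 (add not b):
                ○ open, literals {b=F, c=F, d=T}.
          branch 1.1.2 (add not d):
            × closes — contains both d and not d.
      branch 1.2 (add (b or b)):
        (not c or not d): β-rule — branch into not c  //  not d.
          branch 1.2.1 (add not c):
            (d or not b): β-rule — branch into d  //  not b.
              branch 1.2.1.1 (add d):
                (b or b): β-rule — branch into b  //  b.
                  branch 1.2.1.1.1 (add b):
                    ○ open, literals {b=T, c=F, d=T}.
                  branch 1.2.1.1.2 (add b):
                    ○ open, literals {b=T, c=F, d=T}.
              branch 1.2.1.2 (add not b):
                (b or b): β-rule — branch into b  //  b.
                  branch 1.2.1.2.1 (add b):
                    × closes — contains both b and not b.
                  branch 1.2.1.2.2 (add b):
                    × closes — contains both b and not b.
          branch 1.2.2 (add not d):
            (d or not b): β-rule — branch into d  //  not b.
              branch 1.2.2.1 (add d):
                × closes — contains both d and not d.
              branch 1.2.2.2 (add not b):
                (b or b): β-rule — branch into b  //  b.
                  branch 1.2.2.2.1 (add b):
                    × closes — contains both b and not b.
                  branch 1.2.2.2.2 (add b):
                    × closes — contains both b and not b.
  branch 2 (add not ((d implies b) implies (b or b)), not ((not c or not d) and (d or not b))):
    not ((d implies b) implies (b or b)): α-rule — add (d implies b), not (b or b).
    not (b or b): α-rule — add not b, not b.
    not ((not c or not d) and (d or not b)): β-rule — branch into not (not c or not d)  //  not (d or not b).
      branch 2.1 (add not (not c or not d)):
        not (not c or not d): α-rule — add not not c, not not d.
        (d implies b): β-rule — branch into not d  //  b.
          branch 2.1.1 (add not d):
            × closes — contains both d and not d.
          branch 2.1.2 (add b):
            × closes — contains both b and not b.
      branch 2.2 (add not (d or not b)):
        not (d or not b): α-rule — add not d, not not b.
        × closes — contains both b and not b.
9 branches closed, 4 open.
Each open branch fixes some atoms; the unmentioned ones are free. Counting distinct full assignments: branch {b=F, c=F, d=T} (a) contributes 2 new; branch {b=F, c=F, d=T} (a) contributes 0 new; branch {b=T, c=F, d=T} (a) contributes 2 new; branch {b=T, c=F, d=T} (a) contributes 0 new. Total: 4.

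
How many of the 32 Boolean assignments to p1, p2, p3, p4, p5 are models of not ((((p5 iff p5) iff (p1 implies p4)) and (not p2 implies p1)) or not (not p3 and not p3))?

8

Initial set: {T not ((((p5 iff p5) iff (p1 implies p4)) and (not p2 implies p1)) or not (not p3 and not p3))}.
T not ((((p5 iff p5) iff (p1 implies p4)) and (not p2 implies p1)) or not (not p3 and not p3)): α-rule — add F (((p5 iff p5) iff (p1 implies p4)) and (not p2 implies p1)), F not (not p3 and not p3).
F not (not p3 and not p3): α-rule — add T not p3, T not p3.
F (((p5 iff p5) iff (p1 implies p4)) and (not p2 implies p1)): β-rule — branch into F ((p5 iff p5) iff (p1 implies p4))  //  F (not p2 implies p1).
  branch 1 (add F ((p5 iff p5) iff (p1 implies p4))):
    F ((p5 iff p5) iff (p1 implies p4)): β-rule — branch into T (p5 iff p5), F (p1 implies p4)  //  F (p5 iff p5), T (p1 implies p4).
      branch 1.1 (add T (p5 iff p5), F (p1 implies p4)):
        F (p1 implies p4): α-rule — add T p1, F p4.
        T (p5 iff p5): β-rule — branch into T p5, T p5  //  F p5, F p5.
          branch 1.1.1 (add T p5, T p5):
            ○ open, literals {p1=true, p3=false, p4=false, p5=true}.
          branch 1.1.2 (add F p5, F p5):
            ○ open, literals {p1=true, p3=false, p4=false, p5=false}.
      branch 1.2 (add F (p5 iff p5), T (p1 implies p4)):
        F (p5 iff p5): β-rule — branch into T p5, F p5  //  F p5, T p5.
          branch 1.2.1 (add T p5, F p5):
            × closes — contains both p5 and not p5.
          branch 1.2.2 (add F p5, T p5):
            × closes — contains both p5 and not p5.
  branch 2 (add F (not p2 implies p1)):
    F (not p2 implies p1): α-rule — add T not p2, F p1.
    ○ open, literals {p1=false, p2=false, p3=false}.
2 branches closed, 3 open.
Each open branch fixes some atoms; the unmentioned ones are free. Counting distinct full assignments: branch {p1=true, p3=false, p4=false, p5=true} (p2) contributes 2 new; branch {p1=true, p3=false, p4=false, p5=false} (p2) contributes 2 new; branch {p1=false, p2=false, p3=false} (p4, p5) contributes 4 new. Total: 8.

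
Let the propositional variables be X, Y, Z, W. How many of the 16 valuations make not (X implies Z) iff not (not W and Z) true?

8

Initial set: {T (not (X implies Z) iff not (not W and Z))}.
T (not (X implies Z) iff not (not W and Z)): β-rule — branch into T not (X implies Z), T not (not W and Z)  //  F not (X implies Z), F not (not W and Z).
  branch 1 (add T not (X implies Z), T not (not W and Z)):
    T not (X implies Z): α-rule — add T X, F Z.
    T not (not W and Z): β-rule — branch into F not W  //  F Z.
      branch 1.1 (add F not W):
        ○ open, literals {W=true, X=true, Z=false}.
      branch 1.2 (add F Z):
        ○ open, literals {X=true, Z=false}.
  branch 2 (add F not (X implies Z), F not (not W and Z)):
    F not (not W and Z): α-rule — add T not W, T Z.
    F not (X implies Z): β-rule — branch into F X  //  T Z.
      branch 2.1 (add F X):
        ○ open, literals {W=false, X=false, Z=true}.
      branch 2.2 (add T Z):
        ○ open, literals {W=false, Z=true}.
0 branches closed, 4 open.
Each open branch fixes some atoms; the unmentioned ones are free. Counting distinct full assignments: branch {W=true, X=true, Z=false} (Y) contributes 2 new; branch {X=true, Z=false} (Y, W) contributes 2 new; branch {W=false, X=false, Z=true} (Y) contributes 2 new; branch {W=false, Z=true} (X, Y) contributes 2 new. Total: 8.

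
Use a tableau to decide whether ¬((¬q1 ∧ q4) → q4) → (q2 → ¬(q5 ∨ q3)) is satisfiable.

Satisfiable

Initial set: {(¬((¬q1 ∧ q4) → q4) → (q2 → ¬(q5 ∨ q3)))}.
(¬((¬q1 ∧ q4) → q4) → (q2 → ¬(q5 ∨ q3))): β-rule — branch into ¬¬((¬q1 ∧ q4) → q4)  //  (q2 → ¬(q5 ∨ q3)).
  branch 1 (add ¬¬((¬q1 ∧ q4) → q4)):
    ¬¬((¬q1 ∧ q4) → q4): β-rule — branch into ¬(¬q1 ∧ q4)  //  q4.
      branch 1.1 (add ¬(¬q1 ∧ q4)):
        ¬(¬q1 ∧ q4): β-rule — branch into ¬¬q1  //  ¬q4.
          branch 1.1.1 (add ¬¬q1):
            ○ open, literals {q1=true}.
          branch 1.1.2 (add ¬q4):
            ○ open, literals {q4=false}.
      branch 1.2 (add q4):
        ○ open, literals {q4=true}.
  branch 2 (add (q2 → ¬(q5 ∨ q3))):
    (q2 → ¬(q5 ∨ q3)): β-rule — branch into ¬q2  //  ¬(q5 ∨ q3).
      branch 2.1 (add ¬q2):
        ○ open, literals {q2=false}.
      branch 2.2 (add ¬(q5 ∨ q3)):
        ¬(q5 ∨ q3): α-rule — add ¬q5, ¬q3.
        ○ open, literals {q3=false, q5=false}.
0 branches closed, 5 open.
An open branch gives a satisfying assignment: q1=true.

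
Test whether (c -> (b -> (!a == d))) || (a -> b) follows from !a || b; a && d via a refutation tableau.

Initial set: {(!a || b); (a && d); !((c -> (b -> (!a == d))) || (a -> b))}.
(a && d): α-rule — add a, d.
!((c -> (b -> (!a == d))) || (a -> b)): α-rule — add !(c -> (b -> (!a == d))), !(a -> b).
!(c -> (b -> (!a == d))): α-rule — add c, !(b -> (!a == d)).
!(a -> b): α-rule — add a, !b.
!(b -> (!a == d)): α-rule — add b, !(!a == d).
× closes — contains both b and !b.
All 1 branch closes.
Every branch closed, so the premises entail the conclusion.

Yes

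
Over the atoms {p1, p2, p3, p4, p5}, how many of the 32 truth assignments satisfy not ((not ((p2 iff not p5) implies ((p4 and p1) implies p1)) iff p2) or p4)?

8

Initial set: {not ((not ((p2 iff not p5) implies ((p4 and p1) implies p1)) iff p2) or p4)}.
not ((not ((p2 iff not p5) implies ((p4 and p1) implies p1)) iff p2) or p4): α-rule — add not (not ((p2 iff not p5) implies ((p4 and p1) implies p1)) iff p2), not p4.
not (not ((p2 iff not p5) implies ((p4 and p1) implies p1)) iff p2): β-rule — branch into not ((p2 iff not p5) implies ((p4 and p1) implies p1)), not p2  //  not not ((p2 iff not p5) implies ((p4 and p1) implies p1)), p2.
  branch 1 (add not ((p2 iff not p5) implies ((p4 and p1) implies p1)), not p2):
    not ((p2 iff not p5) implies ((p4 and p1) implies p1)): α-rule — add (p2 iff not p5), not ((p4 and p1) implies p1).
    not ((p4 and p1) implies p1): α-rule — add (p4 and p1), not p1.
    (p4 and p1): α-rule — add p4, p1.
    × closes — contains both p4 and not p4.
  branch 2 (add not not ((p2 iff not p5) implies ((p4 and p1) implies p1)), p2):
    not not ((p2 iff not p5) implies ((p4 and p1) implies p1)): β-rule — branch into not (p2 iff not p5)  //  ((p4 and p1) implies p1).
      branch 2.1 (add not (p2 iff not p5)):
        not (p2 iff not p5): β-rule — branch into p2, not not p5  //  not p2, not p5.
          branch 2.1.1 (add p2, not not p5):
            ○ open, literals {p2=1, p4=0, p5=1}.
          branch 2.1.2 (add not p2, not p5):
            × closes — contains both p2 and not p2.
      branch 2.2 (add ((p4 and p1) implies p1)):
        ((p4 and p1) implies p1): β-rule — branch into not (p4 and p1)  //  p1.
          branch 2.2.1 (add not (p4 and p1)):
            not (p4 and p1): β-rule — branch into not p4  //  not p1.
              branch 2.2.1.1 (add not p4):
                ○ open, literals {p2=1, p4=0}.
              branch 2.2.1.2 (add not p1):
                ○ open, literals {p1=0, p2=1, p4=0}.
          branch 2.2.2 (add p1):
            ○ open, literals {p1=1, p2=1, p4=0}.
2 branches closed, 4 open.
Each open branch fixes some atoms; the unmentioned ones are free. Counting distinct full assignments: branch {p2=1, p4=0, p5=1} (p1, p3) contributes 4 new; branch {p2=1, p4=0} (p1, p3, p5) contributes 4 new; branch {p1=0, p2=1, p4=0} (p3, p5) contributes 0 new; branch {p1=1, p2=1, p4=0} (p3, p5) contributes 0 new. Total: 8.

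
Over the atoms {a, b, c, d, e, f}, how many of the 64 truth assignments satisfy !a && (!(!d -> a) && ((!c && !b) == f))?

8

Initial set: {(!a && (!(!d -> a) && ((!c && !b) == f)))}.
(!a && (!(!d -> a) && ((!c && !b) == f))): α-rule — add !a, (!(!d -> a) && ((!c && !b) == f)).
(!(!d -> a) && ((!c && !b) == f)): α-rule — add !(!d -> a), ((!c && !b) == f).
!(!d -> a): α-rule — add !d, !a.
((!c && !b) == f): β-rule — branch into (!c && !b), f  //  !(!c && !b), !f.
  branch 1 (add (!c && !b), f):
    (!c && !b): α-rule — add !c, !b.
    ○ open, literals {a=false, b=false, c=false, d=false, f=true}.
  branch 2 (add !(!c && !b), !f):
    !(!c && !b): β-rule — branch into !!c  //  !!b.
      branch 2.1 (add !!c):
        ○ open, literals {a=false, c=true, d=false, f=false}.
      branch 2.2 (add !!b):
        ○ open, literals {a=false, b=true, d=false, f=false}.
0 branches closed, 3 open.
Each open branch fixes some atoms; the unmentioned ones are free. Counting distinct full assignments: branch {a=false, b=false, c=false, d=false, f=true} (e) contributes 2 new; branch {a=false, c=true, d=false, f=false} (b, e) contributes 4 new; branch {a=false, b=true, d=false, f=false} (c, e) contributes 2 new. Total: 8.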